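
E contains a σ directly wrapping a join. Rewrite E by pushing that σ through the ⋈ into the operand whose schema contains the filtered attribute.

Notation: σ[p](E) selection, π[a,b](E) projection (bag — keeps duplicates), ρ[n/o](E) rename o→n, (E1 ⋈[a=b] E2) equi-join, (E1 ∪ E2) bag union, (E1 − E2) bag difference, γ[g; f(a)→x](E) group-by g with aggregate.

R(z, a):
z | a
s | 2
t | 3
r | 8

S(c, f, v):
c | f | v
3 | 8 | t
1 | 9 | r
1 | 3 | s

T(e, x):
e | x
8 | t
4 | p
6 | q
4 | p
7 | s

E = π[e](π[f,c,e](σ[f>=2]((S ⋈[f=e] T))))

σ filters on f, owned by the left side.
E' = π[e](π[f,c,e]((σ[f>=2](S) ⋈[f=e] T)))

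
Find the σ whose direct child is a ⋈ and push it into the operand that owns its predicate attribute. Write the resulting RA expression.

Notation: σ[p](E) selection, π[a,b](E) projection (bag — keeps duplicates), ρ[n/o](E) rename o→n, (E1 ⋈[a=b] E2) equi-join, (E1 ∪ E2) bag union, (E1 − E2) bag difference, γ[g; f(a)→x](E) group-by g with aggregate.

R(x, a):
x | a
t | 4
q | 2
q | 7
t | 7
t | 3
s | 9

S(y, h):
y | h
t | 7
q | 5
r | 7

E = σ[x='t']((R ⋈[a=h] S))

σ filters on x, owned by the left side.
E' = (σ[x='t'](R) ⋈[a=h] S)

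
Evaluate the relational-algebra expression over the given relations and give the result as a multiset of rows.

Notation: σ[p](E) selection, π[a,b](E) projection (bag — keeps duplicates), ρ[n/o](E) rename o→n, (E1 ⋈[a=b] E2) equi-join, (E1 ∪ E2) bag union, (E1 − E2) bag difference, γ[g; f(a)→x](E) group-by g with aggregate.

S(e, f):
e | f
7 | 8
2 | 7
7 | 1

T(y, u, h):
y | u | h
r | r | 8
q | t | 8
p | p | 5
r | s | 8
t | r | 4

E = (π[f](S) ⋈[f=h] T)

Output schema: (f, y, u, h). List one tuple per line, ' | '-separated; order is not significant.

Per-node cardinality:
  S → 3
  π[f](S) → 3
  T → 5
  (π[f](S) ⋈[f=h] T) → 3

== RESULT ==
f | y | u | h
8 | q | t | 8
8 | r | r | 8
8 | r | s | 8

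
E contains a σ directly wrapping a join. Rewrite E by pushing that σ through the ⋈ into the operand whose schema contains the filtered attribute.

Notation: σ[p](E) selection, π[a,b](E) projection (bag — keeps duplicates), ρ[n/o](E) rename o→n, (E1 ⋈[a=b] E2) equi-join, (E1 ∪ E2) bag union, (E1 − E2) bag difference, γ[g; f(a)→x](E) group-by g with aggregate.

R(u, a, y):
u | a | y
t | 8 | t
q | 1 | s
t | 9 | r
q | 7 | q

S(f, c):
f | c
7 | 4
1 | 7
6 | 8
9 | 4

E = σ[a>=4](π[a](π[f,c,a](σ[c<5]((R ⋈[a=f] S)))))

σ filters on c, owned by the right side.
E' = σ[a>=4](π[a](π[f,c,a]((R ⋈[a=f] σ[c<5](S)))))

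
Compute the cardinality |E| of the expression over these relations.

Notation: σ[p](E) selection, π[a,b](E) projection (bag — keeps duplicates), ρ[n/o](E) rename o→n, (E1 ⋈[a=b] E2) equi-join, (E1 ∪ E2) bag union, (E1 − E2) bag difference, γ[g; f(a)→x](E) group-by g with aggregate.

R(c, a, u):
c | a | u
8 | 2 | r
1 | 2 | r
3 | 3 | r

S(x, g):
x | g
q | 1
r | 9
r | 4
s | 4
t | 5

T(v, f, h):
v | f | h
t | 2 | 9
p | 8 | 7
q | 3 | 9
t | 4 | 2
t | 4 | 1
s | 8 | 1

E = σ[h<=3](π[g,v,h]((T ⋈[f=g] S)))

Row counts bottom-up:
  T → 6
  S → 5
  (T ⋈[f=g] S) → 4
  π[g,v,h]((T ⋈[f=g] S)) → 4
  σ[h<=3](π[g,v,h]((T ⋈[f=g] S))) → 4

|E| = 4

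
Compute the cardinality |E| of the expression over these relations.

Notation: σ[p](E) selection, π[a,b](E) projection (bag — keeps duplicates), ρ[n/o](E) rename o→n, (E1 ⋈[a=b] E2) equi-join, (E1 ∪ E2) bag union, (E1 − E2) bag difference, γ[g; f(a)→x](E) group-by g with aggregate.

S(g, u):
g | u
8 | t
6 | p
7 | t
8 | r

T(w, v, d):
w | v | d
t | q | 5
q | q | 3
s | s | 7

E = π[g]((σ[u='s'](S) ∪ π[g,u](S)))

Stepwise |·|:
  S → 4
  σ[u='s'](S) → 0
  S → 4
  π[g,u](S) → 4
  (σ[u='s'](S) ∪ π[g,u](S)) → 4
  π[g]((σ[u='s'](S) ∪ π[g,u](S))) → 4

|E| = 4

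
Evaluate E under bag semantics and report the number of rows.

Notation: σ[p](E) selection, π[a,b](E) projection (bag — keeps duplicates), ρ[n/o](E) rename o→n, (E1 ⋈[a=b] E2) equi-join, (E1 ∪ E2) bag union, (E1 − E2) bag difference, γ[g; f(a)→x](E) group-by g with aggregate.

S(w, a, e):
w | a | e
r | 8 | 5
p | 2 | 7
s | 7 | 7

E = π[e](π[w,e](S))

Row counts bottom-up:
  S → 3
  π[w,e](S) → 3
  π[e](π[w,e](S)) → 3

|E| = 3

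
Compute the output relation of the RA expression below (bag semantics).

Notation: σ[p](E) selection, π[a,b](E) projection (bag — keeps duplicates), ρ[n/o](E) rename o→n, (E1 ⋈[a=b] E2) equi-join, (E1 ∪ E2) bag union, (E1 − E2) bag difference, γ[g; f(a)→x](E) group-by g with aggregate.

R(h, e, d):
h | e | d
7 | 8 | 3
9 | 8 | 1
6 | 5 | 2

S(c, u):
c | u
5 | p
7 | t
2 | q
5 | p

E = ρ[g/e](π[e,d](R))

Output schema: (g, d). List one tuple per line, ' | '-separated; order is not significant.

Subexpression sizes:
  R → 3
  π[e,d](R) → 3
  ρ[g/e](π[e,d](R)) → 3

== RESULT ==
g | d
5 | 2
8 | 1
8 | 3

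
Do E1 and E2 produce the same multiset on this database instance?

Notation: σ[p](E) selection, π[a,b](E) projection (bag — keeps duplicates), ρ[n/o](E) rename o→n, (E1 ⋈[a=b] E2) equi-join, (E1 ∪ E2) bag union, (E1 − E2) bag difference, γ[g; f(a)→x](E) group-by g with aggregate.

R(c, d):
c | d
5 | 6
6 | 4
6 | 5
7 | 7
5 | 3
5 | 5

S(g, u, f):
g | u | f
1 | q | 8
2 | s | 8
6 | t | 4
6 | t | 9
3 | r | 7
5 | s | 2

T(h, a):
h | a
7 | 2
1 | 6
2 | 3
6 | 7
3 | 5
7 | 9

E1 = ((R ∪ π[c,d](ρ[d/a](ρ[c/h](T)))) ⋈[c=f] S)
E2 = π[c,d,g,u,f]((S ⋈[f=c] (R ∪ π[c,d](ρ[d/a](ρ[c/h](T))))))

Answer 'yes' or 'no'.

E1 stepwise |·|:
  R → 6
  T → 6
  ρ[c/h](T) → 6
  ρ[d/a](ρ[c/h](T)) → 6
  π[c,d](ρ[d/a](ρ[c/h](T))) → 6
  (R ∪ π[c,d](ρ[d/a](ρ[c/h](T)))) → 12
  S → 6
  ((R ∪ π[c,d](ρ[d/a](ρ[c/h](T)))) ⋈[c=f] S) → 4
E2 stepwise |·|:
  S → 6
  R → 6
  T → 6
  ρ[c/h](T) → 6
  ρ[d/a](ρ[c/h](T)) → 6
  π[c,d](ρ[d/a](ρ[c/h](T))) → 6
  (R ∪ π[c,d](ρ[d/a](ρ[c/h](T)))) → 12
  (S ⋈[f=c] (R ∪ π[c,d](ρ[d/a](ρ[c/h](T))))) → 4
  π[c,d,g,u,f]((S ⋈[f=c] (R ∪ π[c,d](ρ[d/a](ρ[c/h](T)))))) → 4

E1 and E2 produce the same multiset:
c | d | g | u | f
2 | 3 | 5 | s | 2
7 | 2 | 3 | r | 7
7 | 7 | 3 | r | 7
7 | 9 | 3 | r | 7

yes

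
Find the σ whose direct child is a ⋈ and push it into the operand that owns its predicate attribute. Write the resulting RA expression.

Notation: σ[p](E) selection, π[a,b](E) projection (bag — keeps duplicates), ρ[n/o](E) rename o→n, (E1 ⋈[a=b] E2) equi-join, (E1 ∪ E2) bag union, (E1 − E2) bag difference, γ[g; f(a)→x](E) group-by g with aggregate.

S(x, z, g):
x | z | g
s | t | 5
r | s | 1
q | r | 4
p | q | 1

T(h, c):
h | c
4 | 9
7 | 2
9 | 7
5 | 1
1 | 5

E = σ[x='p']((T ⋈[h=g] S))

σ filters on x, owned by the right side.
E' = (T ⋈[h=g] σ[x='p'](S))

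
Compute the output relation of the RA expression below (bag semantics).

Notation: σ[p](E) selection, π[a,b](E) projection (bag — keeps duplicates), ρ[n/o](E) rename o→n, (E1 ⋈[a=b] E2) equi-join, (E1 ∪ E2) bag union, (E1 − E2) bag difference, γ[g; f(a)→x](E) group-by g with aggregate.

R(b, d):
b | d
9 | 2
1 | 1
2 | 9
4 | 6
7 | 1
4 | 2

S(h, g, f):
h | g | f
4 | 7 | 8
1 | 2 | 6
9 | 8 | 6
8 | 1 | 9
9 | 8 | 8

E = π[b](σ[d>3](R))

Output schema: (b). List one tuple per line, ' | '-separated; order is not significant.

Stepwise |·|:
  R → 6
  σ[d>3](R) → 2
  π[b](σ[d>3](R)) → 2

== RESULT ==
b
2
4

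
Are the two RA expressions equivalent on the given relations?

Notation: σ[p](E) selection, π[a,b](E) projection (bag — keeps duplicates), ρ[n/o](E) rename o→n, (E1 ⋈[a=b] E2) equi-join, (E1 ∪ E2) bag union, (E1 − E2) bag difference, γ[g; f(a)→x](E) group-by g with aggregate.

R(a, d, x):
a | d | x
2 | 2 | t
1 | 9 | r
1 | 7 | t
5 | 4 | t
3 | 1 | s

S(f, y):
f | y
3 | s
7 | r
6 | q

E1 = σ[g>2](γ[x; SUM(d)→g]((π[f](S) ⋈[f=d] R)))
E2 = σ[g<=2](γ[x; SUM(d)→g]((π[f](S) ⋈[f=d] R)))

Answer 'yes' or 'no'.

E1 subexpression sizes:
  S → 3
  π[f](S) → 3
  R → 5
  (π[f](S) ⋈[f=d] R) → 1
  γ[x; SUM(d)→g]((π[f](S) ⋈[f=d] R)) → 1
  σ[g>2](γ[x; SUM(d)→g]((π[f](S) ⋈[f=d] R))) → 1
E2 subexpression sizes:
  S → 3
  π[f](S) → 3
  R → 5
  (π[f](S) ⋈[f=d] R) → 1
  γ[x; SUM(d)→g]((π[f](S) ⋈[f=d] R)) → 1
  σ[g<=2](γ[x; SUM(d)→g]((π[f](S) ⋈[f=d] R))) → 0

E1 result:
x | g
t | 7
E2 result:
x | g
(0 rows)
Witness: ('t', 7) appears 1× in E1 but 0× in E2.

no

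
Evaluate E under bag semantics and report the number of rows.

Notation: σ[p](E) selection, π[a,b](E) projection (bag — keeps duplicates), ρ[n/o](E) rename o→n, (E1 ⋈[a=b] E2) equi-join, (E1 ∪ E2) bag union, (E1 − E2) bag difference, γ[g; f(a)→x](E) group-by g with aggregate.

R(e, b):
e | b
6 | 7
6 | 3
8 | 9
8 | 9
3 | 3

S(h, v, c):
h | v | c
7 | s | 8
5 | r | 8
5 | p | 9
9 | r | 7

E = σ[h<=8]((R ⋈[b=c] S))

Stepwise |·|:
  R → 5
  S → 4
  (R ⋈[b=c] S) → 3
  σ[h<=8]((R ⋈[b=c] S)) → 2

|E| = 2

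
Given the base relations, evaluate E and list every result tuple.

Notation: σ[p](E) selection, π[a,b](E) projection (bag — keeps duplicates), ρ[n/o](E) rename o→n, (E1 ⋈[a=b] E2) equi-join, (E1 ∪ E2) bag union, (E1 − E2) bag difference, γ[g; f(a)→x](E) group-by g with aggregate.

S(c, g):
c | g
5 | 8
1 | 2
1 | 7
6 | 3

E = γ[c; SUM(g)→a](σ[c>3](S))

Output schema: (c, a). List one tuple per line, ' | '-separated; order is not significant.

Per-node cardinality:
  S → 4
  σ[c>3](S) → 2
  γ[c; SUM(g)→a](σ[c>3](S)) → 2

== RESULT ==
c | a
5 | 8
6 | 3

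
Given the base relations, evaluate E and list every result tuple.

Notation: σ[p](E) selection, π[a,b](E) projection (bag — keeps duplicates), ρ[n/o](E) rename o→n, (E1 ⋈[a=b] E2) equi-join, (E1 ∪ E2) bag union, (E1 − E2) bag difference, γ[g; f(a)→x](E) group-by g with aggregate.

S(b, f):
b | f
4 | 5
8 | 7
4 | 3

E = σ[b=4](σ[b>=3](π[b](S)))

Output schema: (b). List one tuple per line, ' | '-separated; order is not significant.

Subexpression sizes:
  S → 3
  π[b](S) → 3
  σ[b>=3](π[b](S)) → 3
  σ[b=4](σ[b>=3](π[b](S))) → 2

== RESULT ==
b
4
4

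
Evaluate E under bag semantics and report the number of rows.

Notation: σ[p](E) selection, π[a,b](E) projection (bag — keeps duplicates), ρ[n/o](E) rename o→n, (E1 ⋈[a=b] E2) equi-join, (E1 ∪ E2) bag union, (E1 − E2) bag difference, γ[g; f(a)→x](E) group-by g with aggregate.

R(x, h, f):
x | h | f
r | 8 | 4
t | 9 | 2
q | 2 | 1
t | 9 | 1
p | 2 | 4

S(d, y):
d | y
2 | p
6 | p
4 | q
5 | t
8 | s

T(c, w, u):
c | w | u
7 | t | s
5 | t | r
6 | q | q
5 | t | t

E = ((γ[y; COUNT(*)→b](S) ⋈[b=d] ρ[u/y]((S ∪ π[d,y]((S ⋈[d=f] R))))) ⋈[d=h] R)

Per-node cardinality:
  S → 5
  γ[y; COUNT(*)→b](S) → 4
  S → 5
  S → 5
  R → 5
  (S ⋈[d=f] R) → 3
  π[d,y]((S ⋈[d=f] R)) → 3
  (S ∪ π[d,y]((S ⋈[d=f] R))) → 8
  ρ[u/y]((S ∪ π[d,y]((S ⋈[d=f] R)))) → 8
  (γ[y; COUNT(*)→b](S) ⋈[b=d] ρ[u/y]((S ∪ π[d,y]((S ⋈[d=f] R))))) → 2
  R → 5
  ((γ[y; COUNT(*)→b](S) ⋈[b=d] ρ[u/y]((S ∪ π[d,y]((S ⋈[d=f] R))))) ⋈[d=h] R) → 4

|E| = 4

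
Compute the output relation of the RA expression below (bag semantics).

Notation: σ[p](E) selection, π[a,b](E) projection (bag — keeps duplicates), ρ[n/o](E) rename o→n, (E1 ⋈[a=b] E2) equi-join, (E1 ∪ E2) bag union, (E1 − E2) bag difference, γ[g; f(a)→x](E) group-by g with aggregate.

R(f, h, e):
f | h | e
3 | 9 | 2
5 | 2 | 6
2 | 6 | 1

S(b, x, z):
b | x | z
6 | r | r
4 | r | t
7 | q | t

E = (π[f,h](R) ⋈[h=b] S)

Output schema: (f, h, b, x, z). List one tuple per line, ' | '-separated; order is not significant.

Row counts bottom-up:
  R → 3
  π[f,h](R) → 3
  S → 3
  (π[f,h](R) ⋈[h=b] S) → 1

== RESULT ==
f | h | b | x | z
2 | 6 | 6 | r | r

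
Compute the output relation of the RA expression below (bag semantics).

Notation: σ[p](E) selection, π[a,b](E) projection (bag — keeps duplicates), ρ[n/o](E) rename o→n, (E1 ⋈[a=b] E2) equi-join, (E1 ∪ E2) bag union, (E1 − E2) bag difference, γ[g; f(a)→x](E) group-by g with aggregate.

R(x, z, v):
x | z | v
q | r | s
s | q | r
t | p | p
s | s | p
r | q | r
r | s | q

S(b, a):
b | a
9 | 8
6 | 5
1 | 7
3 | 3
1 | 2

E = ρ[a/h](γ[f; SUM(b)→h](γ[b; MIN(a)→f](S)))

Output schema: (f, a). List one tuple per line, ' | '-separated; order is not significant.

Stepwise |·|:
  S → 5
  γ[b; MIN(a)→f](S) → 4
  γ[f; SUM(b)→h](γ[b; MIN(a)→f](S)) → 4
  ρ[a/h](γ[f; SUM(b)→h](γ[b; MIN(a)→f](S))) → 4

== RESULT ==
f | a
2 | 1
3 | 3
5 | 6
8 | 9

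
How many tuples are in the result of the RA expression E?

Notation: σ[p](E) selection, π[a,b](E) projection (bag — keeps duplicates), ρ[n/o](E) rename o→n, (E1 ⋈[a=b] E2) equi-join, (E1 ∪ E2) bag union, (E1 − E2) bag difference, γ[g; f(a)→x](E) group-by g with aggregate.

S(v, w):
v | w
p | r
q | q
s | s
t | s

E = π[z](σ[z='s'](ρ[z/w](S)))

Subexpression sizes:
  S → 4
  ρ[z/w](S) → 4
  σ[z='s'](ρ[z/w](S)) → 2
  π[z](σ[z='s'](ρ[z/w](S))) → 2

|E| = 2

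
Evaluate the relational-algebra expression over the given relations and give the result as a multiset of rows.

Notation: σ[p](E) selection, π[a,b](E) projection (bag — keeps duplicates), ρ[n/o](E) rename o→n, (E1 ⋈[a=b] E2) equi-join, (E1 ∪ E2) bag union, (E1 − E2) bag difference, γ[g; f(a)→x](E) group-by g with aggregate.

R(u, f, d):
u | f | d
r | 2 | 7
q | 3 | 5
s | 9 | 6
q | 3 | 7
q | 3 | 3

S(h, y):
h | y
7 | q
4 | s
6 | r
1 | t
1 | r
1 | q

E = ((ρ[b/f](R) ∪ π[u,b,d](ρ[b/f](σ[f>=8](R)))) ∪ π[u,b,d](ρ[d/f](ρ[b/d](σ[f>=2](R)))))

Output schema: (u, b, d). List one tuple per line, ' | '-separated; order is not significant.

Per-node cardinality:
  R → 5
  ρ[b/f](R) → 5
  R → 5
  σ[f>=8](R) → 1
  ρ[b/f](σ[f>=8](R)) → 1
  π[u,b,d](ρ[b/f](σ[f>=8](R))) → 1
  (ρ[b/f](R) ∪ π[u,b,d](ρ[b/f](σ[f>=8](R)))) → 6
  R → 5
  σ[f>=2](R) → 5
  ρ[b/d](σ[f>=2](R)) → 5
  ρ[d/f](ρ[b/d](σ[f>=2](R))) → 5
  π[u,b,d](ρ[d/f](ρ[b/d](σ[f>=2](R)))) → 5
  ((ρ[b/f](R) ∪ π[u,b,d](ρ[b/f](σ[f>=8](R)))) ∪ π[u,b,d](ρ[d/f](ρ[b/d](σ[f>=2](R))))) → 11

== RESULT ==
u | b | d
q | 3 | 3
q | 3 | 3
q | 3 | 5
q | 3 | 7
q | 5 | 3
q | 7 | 3
r | 2 | 7
r | 7 | 2
s | 6 | 9
s | 9 | 6
s | 9 | 6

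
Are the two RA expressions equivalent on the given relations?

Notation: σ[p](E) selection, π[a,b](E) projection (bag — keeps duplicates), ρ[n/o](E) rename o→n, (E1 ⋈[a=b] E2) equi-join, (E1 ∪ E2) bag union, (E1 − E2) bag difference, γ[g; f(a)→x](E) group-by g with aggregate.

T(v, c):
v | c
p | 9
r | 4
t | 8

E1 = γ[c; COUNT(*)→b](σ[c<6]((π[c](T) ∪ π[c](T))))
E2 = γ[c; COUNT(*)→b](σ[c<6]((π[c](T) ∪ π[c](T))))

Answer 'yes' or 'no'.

E1 stepwise |·|:
  T → 3
  π[c](T) → 3
  T → 3
  π[c](T) → 3
  (π[c](T) ∪ π[c](T)) → 6
  σ[c<6]((π[c](T) ∪ π[c](T))) → 2
  γ[c; COUNT(*)→b](σ[c<6]((π[c](T) ∪ π[c](T)))) → 1
E2 stepwise |·|:
  T → 3
  π[c](T) → 3
  T → 3
  π[c](T) → 3
  (π[c](T) ∪ π[c](T)) → 6
  σ[c<6]((π[c](T) ∪ π[c](T))) → 2
  γ[c; COUNT(*)→b](σ[c<6]((π[c](T) ∪ π[c](T)))) → 1

E1 and E2 produce the same multiset:
c | b
4 | 2

yes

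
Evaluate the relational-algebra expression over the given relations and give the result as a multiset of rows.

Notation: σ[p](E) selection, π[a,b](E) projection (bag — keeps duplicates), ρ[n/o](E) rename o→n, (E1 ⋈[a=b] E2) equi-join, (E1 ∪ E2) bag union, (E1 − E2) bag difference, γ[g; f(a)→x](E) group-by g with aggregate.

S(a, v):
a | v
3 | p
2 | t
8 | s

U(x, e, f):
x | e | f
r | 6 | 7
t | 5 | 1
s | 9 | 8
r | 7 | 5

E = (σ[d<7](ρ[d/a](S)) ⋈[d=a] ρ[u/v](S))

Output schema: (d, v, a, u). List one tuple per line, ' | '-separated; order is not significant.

Stepwise |·|:
  S → 3
  ρ[d/a](S) → 3
  σ[d<7](ρ[d/a](S)) → 2
  S → 3
  ρ[u/v](S) → 3
  (σ[d<7](ρ[d/a](S)) ⋈[d=a] ρ[u/v](S)) → 2

== RESULT ==
d | v | a | u
2 | t | 2 | t
3 | p | 3 | p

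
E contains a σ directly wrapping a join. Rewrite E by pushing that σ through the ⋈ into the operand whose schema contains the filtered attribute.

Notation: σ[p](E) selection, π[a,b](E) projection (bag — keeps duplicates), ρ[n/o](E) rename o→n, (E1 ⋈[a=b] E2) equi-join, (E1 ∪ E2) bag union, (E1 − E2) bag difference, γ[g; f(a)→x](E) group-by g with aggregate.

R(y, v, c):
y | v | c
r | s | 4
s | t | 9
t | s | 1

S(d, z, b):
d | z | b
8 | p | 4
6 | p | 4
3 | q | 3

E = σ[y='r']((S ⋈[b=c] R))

σ filters on y, owned by the right side.
E' = (S ⋈[b=c] σ[y='r'](R))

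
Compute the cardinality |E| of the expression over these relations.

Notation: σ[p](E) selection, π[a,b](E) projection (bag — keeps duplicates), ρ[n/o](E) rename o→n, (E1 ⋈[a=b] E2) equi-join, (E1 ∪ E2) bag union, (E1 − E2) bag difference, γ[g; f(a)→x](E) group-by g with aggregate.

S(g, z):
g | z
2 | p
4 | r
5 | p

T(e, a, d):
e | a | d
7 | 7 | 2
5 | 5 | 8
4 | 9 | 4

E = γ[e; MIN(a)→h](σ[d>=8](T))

Subexpression sizes:
  T → 3
  σ[d>=8](T) → 1
  γ[e; MIN(a)→h](σ[d>=8](T)) → 1

|E| = 1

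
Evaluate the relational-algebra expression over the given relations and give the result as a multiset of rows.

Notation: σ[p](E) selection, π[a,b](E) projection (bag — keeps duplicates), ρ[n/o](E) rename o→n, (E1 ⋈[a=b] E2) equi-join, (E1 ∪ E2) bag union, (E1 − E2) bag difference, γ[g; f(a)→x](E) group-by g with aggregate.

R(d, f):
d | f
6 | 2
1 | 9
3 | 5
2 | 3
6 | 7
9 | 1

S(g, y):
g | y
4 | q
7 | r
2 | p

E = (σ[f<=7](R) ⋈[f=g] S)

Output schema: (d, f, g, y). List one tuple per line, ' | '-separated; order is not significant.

Row counts bottom-up:
  R → 6
  σ[f<=7](R) → 5
  S → 3
  (σ[f<=7](R) ⋈[f=g] S) → 2

== RESULT ==
d | f | g | y
6 | 2 | 2 | p
6 | 7 | 7 | r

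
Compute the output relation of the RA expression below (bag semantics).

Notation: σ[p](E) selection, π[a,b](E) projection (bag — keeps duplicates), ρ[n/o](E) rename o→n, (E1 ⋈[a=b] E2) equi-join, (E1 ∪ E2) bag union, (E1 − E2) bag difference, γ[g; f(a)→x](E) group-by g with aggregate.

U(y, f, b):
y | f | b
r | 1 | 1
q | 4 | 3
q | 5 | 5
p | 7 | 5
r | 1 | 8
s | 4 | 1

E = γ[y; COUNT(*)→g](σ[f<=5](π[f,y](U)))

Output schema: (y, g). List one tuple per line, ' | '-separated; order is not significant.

Row counts bottom-up:
  U → 6
  π[f,y](U) → 6
  σ[f<=5](π[f,y](U)) → 5
  γ[y; COUNT(*)→g](σ[f<=5](π[f,y](U))) → 3

== RESULT ==
y | g
q | 2
r | 2
s | 1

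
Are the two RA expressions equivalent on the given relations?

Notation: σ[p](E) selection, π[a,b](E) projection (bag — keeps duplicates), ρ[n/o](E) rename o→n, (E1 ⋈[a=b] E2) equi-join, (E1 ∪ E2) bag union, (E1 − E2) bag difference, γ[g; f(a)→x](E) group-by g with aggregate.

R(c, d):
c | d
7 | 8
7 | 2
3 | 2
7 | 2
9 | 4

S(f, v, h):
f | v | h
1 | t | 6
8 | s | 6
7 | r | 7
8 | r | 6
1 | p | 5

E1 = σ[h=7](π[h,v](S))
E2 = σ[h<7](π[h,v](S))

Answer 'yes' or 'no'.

E1 stepwise |·|:
  S → 5
  π[h,v](S) → 5
  σ[h=7](π[h,v](S)) → 1
E2 stepwise |·|:
  S → 5
  π[h,v](S) → 5
  σ[h<7](π[h,v](S)) → 4

E1 result:
h | v
7 | r
E2 result:
h | v
5 | p
6 | r
6 | s
6 | t
Witness: (7, 'r') appears 1× in E1 but 0× in E2.

no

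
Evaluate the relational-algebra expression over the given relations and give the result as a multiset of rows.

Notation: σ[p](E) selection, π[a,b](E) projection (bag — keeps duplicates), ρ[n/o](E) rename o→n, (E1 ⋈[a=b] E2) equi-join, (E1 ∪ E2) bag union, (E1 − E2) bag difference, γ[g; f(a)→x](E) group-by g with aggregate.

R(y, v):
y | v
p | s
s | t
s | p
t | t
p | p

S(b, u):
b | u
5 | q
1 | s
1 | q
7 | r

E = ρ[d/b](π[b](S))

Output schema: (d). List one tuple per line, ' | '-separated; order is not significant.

Subexpression sizes:
  S → 4
  π[b](S) → 4
  ρ[d/b](π[b](S)) → 4

== RESULT ==
d
1
1
5
7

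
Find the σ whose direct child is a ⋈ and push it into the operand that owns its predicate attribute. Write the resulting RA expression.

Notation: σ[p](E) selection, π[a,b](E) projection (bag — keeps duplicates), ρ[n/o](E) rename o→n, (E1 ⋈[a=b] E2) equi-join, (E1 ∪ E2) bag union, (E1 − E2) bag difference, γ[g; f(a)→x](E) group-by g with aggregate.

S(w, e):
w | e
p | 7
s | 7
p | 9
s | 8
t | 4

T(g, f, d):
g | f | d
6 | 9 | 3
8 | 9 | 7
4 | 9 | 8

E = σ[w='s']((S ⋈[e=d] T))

σ filters on w, owned by the left side.
E' = (σ[w='s'](S) ⋈[e=d] T)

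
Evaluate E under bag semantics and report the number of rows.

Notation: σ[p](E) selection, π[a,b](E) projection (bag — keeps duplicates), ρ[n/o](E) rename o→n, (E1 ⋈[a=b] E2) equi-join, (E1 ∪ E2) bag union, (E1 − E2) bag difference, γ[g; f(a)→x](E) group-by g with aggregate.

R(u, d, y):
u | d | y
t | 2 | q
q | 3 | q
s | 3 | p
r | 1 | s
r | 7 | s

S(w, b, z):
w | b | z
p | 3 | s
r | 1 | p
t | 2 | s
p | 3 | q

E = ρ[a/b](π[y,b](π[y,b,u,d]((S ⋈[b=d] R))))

Subexpression sizes:
  S → 4
  R → 5
  (S ⋈[b=d] R) → 6
  π[y,b,u,d]((S ⋈[b=d] R)) → 6
  π[y,b](π[y,b,u,d]((S ⋈[b=d] R))) → 6
  ρ[a/b](π[y,b](π[y,b,u,d]((S ⋈[b=d] R)))) → 6

|E| = 6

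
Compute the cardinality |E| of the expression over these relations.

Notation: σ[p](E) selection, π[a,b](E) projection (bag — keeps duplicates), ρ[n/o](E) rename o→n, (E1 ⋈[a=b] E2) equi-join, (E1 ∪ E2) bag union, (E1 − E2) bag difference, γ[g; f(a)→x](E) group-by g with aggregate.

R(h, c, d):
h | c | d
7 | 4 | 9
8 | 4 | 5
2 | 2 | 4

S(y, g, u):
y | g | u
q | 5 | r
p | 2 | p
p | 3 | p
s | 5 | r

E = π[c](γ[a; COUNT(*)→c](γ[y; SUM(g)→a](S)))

Stepwise |·|:
  S → 4
  γ[y; SUM(g)→a](S) → 3
  γ[a; COUNT(*)→c](γ[y; SUM(g)→a](S)) → 1
  π[c](γ[a; COUNT(*)→c](γ[y; SUM(g)→a](S))) → 1

|E| = 1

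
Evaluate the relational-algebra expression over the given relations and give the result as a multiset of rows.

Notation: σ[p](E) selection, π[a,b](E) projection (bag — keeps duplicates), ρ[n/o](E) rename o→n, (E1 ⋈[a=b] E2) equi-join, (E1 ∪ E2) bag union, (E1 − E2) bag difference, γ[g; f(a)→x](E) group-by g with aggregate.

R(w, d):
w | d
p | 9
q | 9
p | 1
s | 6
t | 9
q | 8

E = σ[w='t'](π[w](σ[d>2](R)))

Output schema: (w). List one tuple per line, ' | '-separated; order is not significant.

Per-node cardinality:
  R → 6
  σ[d>2](R) → 5
  π[w](σ[d>2](R)) → 5
  σ[w='t'](π[w](σ[d>2](R))) → 1

== RESULT ==
w
t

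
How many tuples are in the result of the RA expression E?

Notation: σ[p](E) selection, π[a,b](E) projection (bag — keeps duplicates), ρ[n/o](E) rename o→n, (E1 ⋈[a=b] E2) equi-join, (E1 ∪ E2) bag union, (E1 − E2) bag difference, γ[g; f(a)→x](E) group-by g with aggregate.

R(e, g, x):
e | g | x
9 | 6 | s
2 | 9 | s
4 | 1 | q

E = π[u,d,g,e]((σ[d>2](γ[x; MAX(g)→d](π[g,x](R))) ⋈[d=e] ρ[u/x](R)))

Per-node cardinality:
  R → 3
  π[g,x](R) → 3
  γ[x; MAX(g)→d](π[g,x](R)) → 2
  σ[d>2](γ[x; MAX(g)→d](π[g,x](R))) → 1
  R → 3
  ρ[u/x](R) → 3
  (σ[d>2](γ[x; MAX(g)→d](π[g,x](R))) ⋈[d=e] ρ[u/x](R)) → 1
  π[u,d,g,e]((σ[d>2](γ[x; MAX(g)→d](π[g,x](R))) ⋈[d=e] ρ[u/x](R))) → 1

|E| = 1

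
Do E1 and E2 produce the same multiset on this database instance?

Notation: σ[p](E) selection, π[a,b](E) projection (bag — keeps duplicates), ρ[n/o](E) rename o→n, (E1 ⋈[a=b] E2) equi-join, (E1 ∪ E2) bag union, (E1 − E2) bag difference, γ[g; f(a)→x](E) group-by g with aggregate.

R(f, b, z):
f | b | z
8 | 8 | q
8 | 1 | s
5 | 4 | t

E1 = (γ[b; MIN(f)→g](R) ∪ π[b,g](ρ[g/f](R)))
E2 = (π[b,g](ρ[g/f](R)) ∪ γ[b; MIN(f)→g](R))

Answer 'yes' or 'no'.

E1 per-node cardinality:
  R → 3
  γ[b; MIN(f)→g](R) → 3
  R → 3
  ρ[g/f](R) → 3
  π[b,g](ρ[g/f](R)) → 3
  (γ[b; MIN(f)→g](R) ∪ π[b,g](ρ[g/f](R))) → 6
E2 per-node cardinality:
  R → 3
  ρ[g/f](R) → 3
  π[b,g](ρ[g/f](R)) → 3
  R → 3
  γ[b; MIN(f)→g](R) → 3
  (π[b,g](ρ[g/f](R)) ∪ γ[b; MIN(f)→g](R)) → 6

E1 and E2 produce the same multiset:
b | g
1 | 8
1 | 8
4 | 5
4 | 5
8 | 8
8 | 8

yes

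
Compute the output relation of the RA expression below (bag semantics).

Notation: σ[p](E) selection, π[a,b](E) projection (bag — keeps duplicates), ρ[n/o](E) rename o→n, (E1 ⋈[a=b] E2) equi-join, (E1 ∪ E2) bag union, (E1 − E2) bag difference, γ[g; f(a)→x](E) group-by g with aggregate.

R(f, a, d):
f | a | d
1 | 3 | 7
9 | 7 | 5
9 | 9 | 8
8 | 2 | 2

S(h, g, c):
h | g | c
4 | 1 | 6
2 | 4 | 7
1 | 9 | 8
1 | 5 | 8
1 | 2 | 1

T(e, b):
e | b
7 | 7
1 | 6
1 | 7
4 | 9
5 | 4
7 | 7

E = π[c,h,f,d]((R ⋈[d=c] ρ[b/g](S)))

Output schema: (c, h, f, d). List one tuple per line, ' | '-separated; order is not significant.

Row counts bottom-up:
  R → 4
  S → 5
  ρ[b/g](S) → 5
  (R ⋈[d=c] ρ[b/g](S)) → 3
  π[c,h,f,d]((R ⋈[d=c] ρ[b/g](S))) → 3

== RESULT ==
c | h | f | d
7 | 2 | 1 | 7
8 | 1 | 9 | 8
8 | 1 | 9 | 8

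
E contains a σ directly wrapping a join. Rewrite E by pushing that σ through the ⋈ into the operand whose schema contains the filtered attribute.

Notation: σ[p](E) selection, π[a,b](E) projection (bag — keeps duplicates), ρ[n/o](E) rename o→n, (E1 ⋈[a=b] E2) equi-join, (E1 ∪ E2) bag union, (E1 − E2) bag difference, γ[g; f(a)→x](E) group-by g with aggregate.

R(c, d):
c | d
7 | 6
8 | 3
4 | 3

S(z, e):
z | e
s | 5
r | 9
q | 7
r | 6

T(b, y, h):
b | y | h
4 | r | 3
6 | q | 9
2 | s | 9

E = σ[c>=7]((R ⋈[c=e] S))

σ filters on c, owned by the left side.
E' = (σ[c>=7](R) ⋈[c=e] S)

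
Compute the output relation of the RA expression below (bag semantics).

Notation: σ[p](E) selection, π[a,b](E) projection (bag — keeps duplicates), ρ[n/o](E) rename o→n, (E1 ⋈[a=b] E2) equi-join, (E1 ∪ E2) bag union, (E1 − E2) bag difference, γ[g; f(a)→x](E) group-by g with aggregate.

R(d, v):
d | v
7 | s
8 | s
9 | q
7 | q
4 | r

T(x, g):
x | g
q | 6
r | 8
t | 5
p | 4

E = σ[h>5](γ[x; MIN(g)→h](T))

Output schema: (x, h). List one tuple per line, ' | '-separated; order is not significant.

Subexpression sizes:
  T → 4
  γ[x; MIN(g)→h](T) → 4
  σ[h>5](γ[x; MIN(g)→h](T)) → 2

== RESULT ==
x | h
q | 6
r | 8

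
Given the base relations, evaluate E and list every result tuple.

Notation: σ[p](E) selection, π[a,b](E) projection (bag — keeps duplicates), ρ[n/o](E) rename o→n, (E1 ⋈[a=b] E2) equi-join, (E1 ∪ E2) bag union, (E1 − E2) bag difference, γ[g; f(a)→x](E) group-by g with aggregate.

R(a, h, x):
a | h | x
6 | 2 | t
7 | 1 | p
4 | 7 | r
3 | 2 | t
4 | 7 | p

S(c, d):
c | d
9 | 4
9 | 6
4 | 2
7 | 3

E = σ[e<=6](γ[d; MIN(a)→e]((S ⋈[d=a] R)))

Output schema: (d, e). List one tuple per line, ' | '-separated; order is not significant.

Row counts bottom-up:
  S → 4
  R → 5
  (S ⋈[d=a] R) → 4
  γ[d; MIN(a)→e]((S ⋈[d=a] R)) → 3
  σ[e<=6](γ[d; MIN(a)→e]((S ⋈[d=a] R))) → 3

== RESULT ==
d | e
3 | 3
4 | 4
6 | 6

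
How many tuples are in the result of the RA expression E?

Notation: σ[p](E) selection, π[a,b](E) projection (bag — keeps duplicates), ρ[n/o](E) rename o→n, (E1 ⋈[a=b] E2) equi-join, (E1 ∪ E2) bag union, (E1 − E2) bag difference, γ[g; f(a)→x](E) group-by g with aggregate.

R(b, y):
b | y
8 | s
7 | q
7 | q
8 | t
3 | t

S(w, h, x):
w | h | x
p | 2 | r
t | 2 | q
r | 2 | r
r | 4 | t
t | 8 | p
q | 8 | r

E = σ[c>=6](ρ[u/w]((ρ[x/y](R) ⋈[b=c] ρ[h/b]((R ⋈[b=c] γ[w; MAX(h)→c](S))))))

Subexpression sizes:
  R → 5
  ρ[x/y](R) → 5
  R → 5
  S → 6
  γ[w; MAX(h)→c](S) → 4
  (R ⋈[b=c] γ[w; MAX(h)→c](S)) → 4
  ρ[h/b]((R ⋈[b=c] γ[w; MAX(h)→c](S))) → 4
  (ρ[x/y](R) ⋈[b=c] ρ[h/b]((R ⋈[b=c] γ[w; MAX(h)→c](S)))) → 8
  ρ[u/w]((ρ[x/y](R) ⋈[b=c] ρ[h/b]((R ⋈[b=c] γ[w; MAX(h)→c](S))))) → 8
  σ[c>=6](ρ[u/w]((ρ[x/y](R) ⋈[b=c] ρ[h/b]((R ⋈[b=c] γ[w; MAX(h)→c](S)))))) → 8

|E| = 8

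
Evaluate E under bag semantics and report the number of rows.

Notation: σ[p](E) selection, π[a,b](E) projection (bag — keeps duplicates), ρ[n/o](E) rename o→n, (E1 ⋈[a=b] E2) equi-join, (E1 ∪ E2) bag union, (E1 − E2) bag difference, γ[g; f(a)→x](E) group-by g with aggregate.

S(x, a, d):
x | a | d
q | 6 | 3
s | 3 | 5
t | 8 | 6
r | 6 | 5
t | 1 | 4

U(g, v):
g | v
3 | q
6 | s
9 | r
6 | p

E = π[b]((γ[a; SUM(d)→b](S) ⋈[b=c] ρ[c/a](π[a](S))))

Row counts bottom-up:
  S → 5
  γ[a; SUM(d)→b](S) → 4
  S → 5
  π[a](S) → 5
  ρ[c/a](π[a](S)) → 5
  (γ[a; SUM(d)→b](S) ⋈[b=c] ρ[c/a](π[a](S))) → 3
  π[b]((γ[a; SUM(d)→b](S) ⋈[b=c] ρ[c/a](π[a](S)))) → 3

|E| = 3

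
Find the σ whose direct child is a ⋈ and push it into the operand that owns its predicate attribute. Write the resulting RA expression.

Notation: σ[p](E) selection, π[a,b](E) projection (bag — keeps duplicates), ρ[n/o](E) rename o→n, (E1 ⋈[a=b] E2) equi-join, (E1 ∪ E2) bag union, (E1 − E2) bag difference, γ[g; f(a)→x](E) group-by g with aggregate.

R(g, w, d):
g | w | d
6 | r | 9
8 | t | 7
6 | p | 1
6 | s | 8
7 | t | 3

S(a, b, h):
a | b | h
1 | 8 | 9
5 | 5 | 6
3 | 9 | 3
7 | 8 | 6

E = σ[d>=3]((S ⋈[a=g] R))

σ filters on d, owned by the right side.
E' = (S ⋈[a=g] σ[d>=3](R))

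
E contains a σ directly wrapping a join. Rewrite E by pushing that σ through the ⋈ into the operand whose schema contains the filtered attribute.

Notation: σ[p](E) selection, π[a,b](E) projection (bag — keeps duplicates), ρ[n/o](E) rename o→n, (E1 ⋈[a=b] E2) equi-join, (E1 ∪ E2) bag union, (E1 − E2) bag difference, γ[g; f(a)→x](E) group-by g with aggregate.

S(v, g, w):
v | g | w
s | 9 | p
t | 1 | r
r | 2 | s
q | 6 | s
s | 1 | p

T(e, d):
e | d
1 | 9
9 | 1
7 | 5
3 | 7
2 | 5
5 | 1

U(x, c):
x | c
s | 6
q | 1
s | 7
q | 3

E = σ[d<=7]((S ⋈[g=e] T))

σ filters on d, owned by the right side.
E' = (S ⋈[g=e] σ[d<=7](T))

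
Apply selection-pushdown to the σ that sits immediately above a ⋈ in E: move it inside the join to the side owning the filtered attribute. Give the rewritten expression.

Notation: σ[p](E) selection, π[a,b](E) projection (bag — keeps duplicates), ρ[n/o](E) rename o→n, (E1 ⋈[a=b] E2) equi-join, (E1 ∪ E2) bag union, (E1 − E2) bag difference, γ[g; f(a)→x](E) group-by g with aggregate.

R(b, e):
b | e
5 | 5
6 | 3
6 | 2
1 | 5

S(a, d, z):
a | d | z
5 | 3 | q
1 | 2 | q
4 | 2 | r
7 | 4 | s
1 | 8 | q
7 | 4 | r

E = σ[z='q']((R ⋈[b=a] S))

σ filters on z, owned by the right side.
E' = (R ⋈[b=a] σ[z='q'](S))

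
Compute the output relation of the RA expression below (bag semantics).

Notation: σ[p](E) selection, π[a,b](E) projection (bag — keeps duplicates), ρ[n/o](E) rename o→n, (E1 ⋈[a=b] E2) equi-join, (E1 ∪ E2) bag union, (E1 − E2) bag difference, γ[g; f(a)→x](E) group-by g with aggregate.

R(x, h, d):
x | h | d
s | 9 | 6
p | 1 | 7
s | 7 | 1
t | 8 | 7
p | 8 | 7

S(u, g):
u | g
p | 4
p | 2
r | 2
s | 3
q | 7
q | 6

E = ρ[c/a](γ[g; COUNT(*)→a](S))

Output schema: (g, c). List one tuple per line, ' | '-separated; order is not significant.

Subexpression sizes:
  S → 6
  γ[g; COUNT(*)→a](S) → 5
  ρ[c/a](γ[g; COUNT(*)→a](S)) → 5

== RESULT ==
g | c
2 | 2
3 | 1
4 | 1
6 | 1
7 | 1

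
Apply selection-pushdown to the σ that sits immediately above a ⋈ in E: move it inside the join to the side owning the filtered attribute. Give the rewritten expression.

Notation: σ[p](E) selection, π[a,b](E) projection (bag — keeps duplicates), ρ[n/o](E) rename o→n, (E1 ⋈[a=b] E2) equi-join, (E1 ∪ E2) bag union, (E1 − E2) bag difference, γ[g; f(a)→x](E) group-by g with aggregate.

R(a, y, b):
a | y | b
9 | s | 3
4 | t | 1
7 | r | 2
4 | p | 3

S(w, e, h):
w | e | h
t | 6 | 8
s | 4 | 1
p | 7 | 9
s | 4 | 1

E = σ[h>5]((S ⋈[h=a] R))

σ filters on h, owned by the left side.
E' = (σ[h>5](S) ⋈[h=a] R)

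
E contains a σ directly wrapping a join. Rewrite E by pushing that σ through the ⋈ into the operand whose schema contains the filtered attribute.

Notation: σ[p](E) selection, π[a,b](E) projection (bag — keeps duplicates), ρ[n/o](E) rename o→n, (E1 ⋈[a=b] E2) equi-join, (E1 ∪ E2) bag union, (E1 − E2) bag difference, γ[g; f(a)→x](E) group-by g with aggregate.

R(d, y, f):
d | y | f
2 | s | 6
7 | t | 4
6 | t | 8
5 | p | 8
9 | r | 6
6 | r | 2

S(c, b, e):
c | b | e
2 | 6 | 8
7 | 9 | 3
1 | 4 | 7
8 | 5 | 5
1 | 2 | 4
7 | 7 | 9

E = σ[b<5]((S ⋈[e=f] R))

σ filters on b, owned by the left side.
E' = (σ[b<5](S) ⋈[e=f] R)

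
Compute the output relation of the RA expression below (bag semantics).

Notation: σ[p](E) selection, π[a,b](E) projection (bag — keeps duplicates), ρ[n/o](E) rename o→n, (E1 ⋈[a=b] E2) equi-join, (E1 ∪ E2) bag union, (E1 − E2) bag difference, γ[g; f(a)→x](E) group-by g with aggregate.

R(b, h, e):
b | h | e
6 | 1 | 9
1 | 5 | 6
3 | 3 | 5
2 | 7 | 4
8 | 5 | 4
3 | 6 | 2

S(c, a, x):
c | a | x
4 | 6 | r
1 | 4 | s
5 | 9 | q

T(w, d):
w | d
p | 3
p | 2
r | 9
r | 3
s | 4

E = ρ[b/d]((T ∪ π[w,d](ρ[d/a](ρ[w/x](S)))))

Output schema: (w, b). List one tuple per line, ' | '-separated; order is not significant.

Subexpression sizes:
  T → 5
  S → 3
  ρ[w/x](S) → 3
  ρ[d/a](ρ[w/x](S)) → 3
  π[w,d](ρ[d/a](ρ[w/x](S))) → 3
  (T ∪ π[w,d](ρ[d/a](ρ[w/x](S)))) → 8
  ρ[b/d]((T ∪ π[w,d](ρ[d/a](ρ[w/x](S))))) → 8

== RESULT ==
w | b
p | 2
p | 3
q | 9
r | 3
r | 6
r | 9
s | 4
s | 4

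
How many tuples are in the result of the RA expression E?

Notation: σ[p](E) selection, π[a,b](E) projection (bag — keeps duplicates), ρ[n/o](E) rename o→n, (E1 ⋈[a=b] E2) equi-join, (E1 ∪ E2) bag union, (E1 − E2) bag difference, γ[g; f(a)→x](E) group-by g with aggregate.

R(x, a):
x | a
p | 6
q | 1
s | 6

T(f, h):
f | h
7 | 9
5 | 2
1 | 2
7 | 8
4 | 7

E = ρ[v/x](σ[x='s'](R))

Stepwise |·|:
  R → 3
  σ[x='s'](R) → 1
  ρ[v/x](σ[x='s'](R)) → 1

|E| = 1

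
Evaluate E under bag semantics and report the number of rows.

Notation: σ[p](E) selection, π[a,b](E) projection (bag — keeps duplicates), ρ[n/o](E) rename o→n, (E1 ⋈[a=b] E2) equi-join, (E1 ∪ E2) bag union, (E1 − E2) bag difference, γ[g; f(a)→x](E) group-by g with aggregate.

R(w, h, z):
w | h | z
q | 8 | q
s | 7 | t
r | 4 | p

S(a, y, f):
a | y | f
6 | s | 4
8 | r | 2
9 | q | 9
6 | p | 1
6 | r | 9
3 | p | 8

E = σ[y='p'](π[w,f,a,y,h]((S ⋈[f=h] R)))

Subexpression sizes:
  S → 6
  R → 3
  (S ⋈[f=h] R) → 2
  π[w,f,a,y,h]((S ⋈[f=h] R)) → 2
  σ[y='p'](π[w,f,a,y,h]((S ⋈[f=h] R))) → 1

|E| = 1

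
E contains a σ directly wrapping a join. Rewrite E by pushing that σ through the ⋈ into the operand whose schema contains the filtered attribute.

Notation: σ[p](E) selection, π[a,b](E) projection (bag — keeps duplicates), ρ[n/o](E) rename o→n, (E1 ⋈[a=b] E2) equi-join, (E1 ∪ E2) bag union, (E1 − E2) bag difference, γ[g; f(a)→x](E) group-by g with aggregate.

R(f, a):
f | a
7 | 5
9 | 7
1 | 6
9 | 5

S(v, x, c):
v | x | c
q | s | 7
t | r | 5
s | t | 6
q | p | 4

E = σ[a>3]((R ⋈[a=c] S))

σ filters on a, owned by the left side.
E' = (σ[a>3](R) ⋈[a=c] S)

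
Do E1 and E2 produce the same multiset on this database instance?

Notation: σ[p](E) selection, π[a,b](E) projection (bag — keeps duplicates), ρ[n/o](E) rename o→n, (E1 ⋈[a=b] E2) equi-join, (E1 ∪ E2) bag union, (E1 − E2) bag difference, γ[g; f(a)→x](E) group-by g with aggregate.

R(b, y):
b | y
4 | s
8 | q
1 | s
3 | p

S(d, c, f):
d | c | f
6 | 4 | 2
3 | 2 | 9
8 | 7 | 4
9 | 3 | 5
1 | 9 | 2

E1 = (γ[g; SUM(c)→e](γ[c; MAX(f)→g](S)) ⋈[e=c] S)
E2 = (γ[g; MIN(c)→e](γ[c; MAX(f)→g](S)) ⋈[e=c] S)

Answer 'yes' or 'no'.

E1 subexpression sizes:
  S → 5
  γ[c; MAX(f)→g](S) → 5
  γ[g; SUM(c)→e](γ[c; MAX(f)→g](S)) → 4
  S → 5
  (γ[g; SUM(c)→e](γ[c; MAX(f)→g](S)) ⋈[e=c] S) → 3
E2 subexpression sizes:
  S → 5
  γ[c; MAX(f)→g](S) → 5
  γ[g; MIN(c)→e](γ[c; MAX(f)→g](S)) → 4
  S → 5
  (γ[g; MIN(c)→e](γ[c; MAX(f)→g](S)) ⋈[e=c] S) → 4

E1 result:
g | e | d | c | f
4 | 7 | 8 | 7 | 4
5 | 3 | 9 | 3 | 5
9 | 2 | 3 | 2 | 9
E2 result:
g | e | d | c | f
2 | 4 | 6 | 4 | 2
4 | 7 | 8 | 7 | 4
5 | 3 | 9 | 3 | 5
9 | 2 | 3 | 2 | 9
Witness: (2, 4, 6, 4, 2) appears 0× in E1 but 1× in E2.

no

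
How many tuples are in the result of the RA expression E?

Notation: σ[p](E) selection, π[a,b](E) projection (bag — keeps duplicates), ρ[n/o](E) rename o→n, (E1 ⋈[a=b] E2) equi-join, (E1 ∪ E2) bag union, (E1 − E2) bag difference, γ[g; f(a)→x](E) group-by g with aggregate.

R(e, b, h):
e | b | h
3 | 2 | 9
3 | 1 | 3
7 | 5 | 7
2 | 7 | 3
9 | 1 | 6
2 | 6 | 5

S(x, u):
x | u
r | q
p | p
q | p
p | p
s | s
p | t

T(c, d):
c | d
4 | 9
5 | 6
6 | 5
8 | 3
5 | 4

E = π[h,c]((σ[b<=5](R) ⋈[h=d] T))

Stepwise |·|:
  R → 6
  σ[b<=5](R) → 4
  T → 5
  (σ[b<=5](R) ⋈[h=d] T) → 3
  π[h,c]((σ[b<=5](R) ⋈[h=d] T)) → 3

|E| = 3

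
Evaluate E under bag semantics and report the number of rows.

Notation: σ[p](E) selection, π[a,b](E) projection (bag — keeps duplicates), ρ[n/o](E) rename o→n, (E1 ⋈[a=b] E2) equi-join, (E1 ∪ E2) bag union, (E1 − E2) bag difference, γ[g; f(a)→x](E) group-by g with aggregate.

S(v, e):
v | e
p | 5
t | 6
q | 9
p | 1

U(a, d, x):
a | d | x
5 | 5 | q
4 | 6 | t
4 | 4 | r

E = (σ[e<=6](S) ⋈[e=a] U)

Subexpression sizes:
  S → 4
  σ[e<=6](S) → 3
  U → 3
  (σ[e<=6](S) ⋈[e=a] U) → 1

|E| = 1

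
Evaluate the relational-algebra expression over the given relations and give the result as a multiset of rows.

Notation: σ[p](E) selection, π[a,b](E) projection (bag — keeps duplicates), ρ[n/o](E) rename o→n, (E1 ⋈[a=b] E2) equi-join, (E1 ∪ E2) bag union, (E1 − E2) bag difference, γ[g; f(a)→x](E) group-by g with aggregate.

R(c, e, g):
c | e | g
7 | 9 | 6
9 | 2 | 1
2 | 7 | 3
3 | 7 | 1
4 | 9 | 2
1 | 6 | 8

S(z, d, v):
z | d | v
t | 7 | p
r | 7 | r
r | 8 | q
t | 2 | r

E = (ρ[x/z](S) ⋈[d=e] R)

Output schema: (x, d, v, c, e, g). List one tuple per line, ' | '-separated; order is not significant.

Stepwise |·|:
  S → 4
  ρ[x/z](S) → 4
  R → 6
  (ρ[x/z](S) ⋈[d=e] R) → 5

== RESULT ==
x | d | v | c | e | g
r | 7 | r | 2 | 7 | 3
r | 7 | r | 3 | 7 | 1
t | 2 | r | 9 | 2 | 1
t | 7 | p | 2 | 7 | 3
t | 7 | p | 3 | 7 | 1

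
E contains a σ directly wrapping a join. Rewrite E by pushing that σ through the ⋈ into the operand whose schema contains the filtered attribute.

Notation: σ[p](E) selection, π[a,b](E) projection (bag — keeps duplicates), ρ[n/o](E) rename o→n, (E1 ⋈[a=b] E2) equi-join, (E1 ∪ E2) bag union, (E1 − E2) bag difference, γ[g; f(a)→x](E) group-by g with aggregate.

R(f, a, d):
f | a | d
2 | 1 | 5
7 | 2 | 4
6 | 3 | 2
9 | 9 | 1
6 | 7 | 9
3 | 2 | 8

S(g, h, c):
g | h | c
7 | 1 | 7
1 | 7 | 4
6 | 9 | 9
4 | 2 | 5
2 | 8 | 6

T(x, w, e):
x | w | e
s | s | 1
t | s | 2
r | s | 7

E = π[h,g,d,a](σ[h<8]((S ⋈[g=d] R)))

σ filters on h, owned by the left side.
E' = π[h,g,d,a]((σ[h<8](S) ⋈[g=d] R))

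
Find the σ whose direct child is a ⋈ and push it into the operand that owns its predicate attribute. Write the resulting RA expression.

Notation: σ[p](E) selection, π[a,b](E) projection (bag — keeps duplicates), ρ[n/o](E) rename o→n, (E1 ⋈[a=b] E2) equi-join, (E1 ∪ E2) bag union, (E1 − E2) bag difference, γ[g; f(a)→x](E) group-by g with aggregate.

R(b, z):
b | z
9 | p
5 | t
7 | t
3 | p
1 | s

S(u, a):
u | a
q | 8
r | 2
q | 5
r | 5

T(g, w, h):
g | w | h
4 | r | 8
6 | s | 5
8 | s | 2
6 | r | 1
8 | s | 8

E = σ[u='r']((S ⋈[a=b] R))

σ filters on u, owned by the left side.
E' = (σ[u='r'](S) ⋈[a=b] R)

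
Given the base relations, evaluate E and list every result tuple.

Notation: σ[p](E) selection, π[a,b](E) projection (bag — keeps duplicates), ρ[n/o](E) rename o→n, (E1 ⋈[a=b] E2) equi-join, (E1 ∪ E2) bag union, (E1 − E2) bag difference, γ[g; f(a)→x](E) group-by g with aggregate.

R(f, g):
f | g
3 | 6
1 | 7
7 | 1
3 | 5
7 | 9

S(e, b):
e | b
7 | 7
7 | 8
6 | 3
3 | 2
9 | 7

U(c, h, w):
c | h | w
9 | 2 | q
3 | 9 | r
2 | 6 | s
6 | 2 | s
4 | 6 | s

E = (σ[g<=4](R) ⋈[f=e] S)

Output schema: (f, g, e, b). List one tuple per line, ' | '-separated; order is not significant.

Row counts bottom-up:
  R → 5
  σ[g<=4](R) → 1
  S → 5
  (σ[g<=4](R) ⋈[f=e] S) → 2

== RESULT ==
f | g | e | b
7 | 1 | 7 | 7
7 | 1 | 7 | 8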